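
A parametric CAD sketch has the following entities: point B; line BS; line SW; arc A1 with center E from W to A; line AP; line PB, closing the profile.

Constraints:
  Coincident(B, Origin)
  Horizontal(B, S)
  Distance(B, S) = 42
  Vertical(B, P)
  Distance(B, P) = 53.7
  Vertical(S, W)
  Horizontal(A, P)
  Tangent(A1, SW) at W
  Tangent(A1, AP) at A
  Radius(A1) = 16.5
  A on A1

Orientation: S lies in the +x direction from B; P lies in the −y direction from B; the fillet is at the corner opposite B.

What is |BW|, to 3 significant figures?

56.1

B is at the origin; BS is horizontal with |BS| = 42.0 and S on the +x side, so S = (42.0, 0.00). BP is vertical with |BP| = 53.7 and P on the −y side, so P = (0.00, -53.7). The virtual corner opposite B is at (42.0, -53.7). Since A1 is tangent to SW there, EW ⟂ SW and tangency of A1 to AP means the radius EA is perpendicular to AP, with radius 16.5, so the center E sits 16.5 in from both sides at E = (25.5, -37.2). That places the tangent points at W = (42.0, -37.2) on SW and A = (25.5, -53.7) on AP. Then |BW| = |W − B| = 56.1.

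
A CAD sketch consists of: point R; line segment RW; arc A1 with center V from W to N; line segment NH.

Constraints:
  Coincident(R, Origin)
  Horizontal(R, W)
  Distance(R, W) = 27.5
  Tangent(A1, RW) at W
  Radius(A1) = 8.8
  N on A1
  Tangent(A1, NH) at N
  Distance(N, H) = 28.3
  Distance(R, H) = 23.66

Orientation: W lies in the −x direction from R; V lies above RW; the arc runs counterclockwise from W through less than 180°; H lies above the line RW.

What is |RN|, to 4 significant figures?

21.23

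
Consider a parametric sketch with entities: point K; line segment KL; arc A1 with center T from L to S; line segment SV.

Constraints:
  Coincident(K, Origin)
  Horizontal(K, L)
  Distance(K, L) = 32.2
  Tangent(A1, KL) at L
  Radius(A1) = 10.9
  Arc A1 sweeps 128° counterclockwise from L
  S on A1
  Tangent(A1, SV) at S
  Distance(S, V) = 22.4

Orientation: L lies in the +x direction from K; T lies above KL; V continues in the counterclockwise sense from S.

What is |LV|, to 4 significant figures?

35.64

On A1, L sits at bearing -90° from T; a 128° counterclockwise sweep puts S at bearing 38°, so S = T + 10.9·(cos 38°, sin 38°) = (40.79, 17.61). The tangent condition forces TS to be normal to SV, so SV runs along (−sin 38°, cos 38°); with |SV| = 22.4, V = (27.00, 35.26). Then |LV| = |V − L| = 35.64.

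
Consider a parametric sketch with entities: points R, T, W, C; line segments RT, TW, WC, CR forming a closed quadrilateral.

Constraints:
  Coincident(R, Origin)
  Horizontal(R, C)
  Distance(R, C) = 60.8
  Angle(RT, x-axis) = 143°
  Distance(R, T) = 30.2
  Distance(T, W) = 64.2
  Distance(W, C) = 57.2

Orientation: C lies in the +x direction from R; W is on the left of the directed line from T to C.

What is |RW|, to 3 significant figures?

58.8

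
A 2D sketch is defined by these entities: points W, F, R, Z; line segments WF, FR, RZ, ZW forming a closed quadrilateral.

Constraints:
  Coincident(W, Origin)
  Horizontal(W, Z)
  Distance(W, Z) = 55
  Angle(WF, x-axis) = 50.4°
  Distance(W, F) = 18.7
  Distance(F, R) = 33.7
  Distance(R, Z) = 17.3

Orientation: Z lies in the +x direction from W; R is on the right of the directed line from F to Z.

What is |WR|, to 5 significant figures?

39.219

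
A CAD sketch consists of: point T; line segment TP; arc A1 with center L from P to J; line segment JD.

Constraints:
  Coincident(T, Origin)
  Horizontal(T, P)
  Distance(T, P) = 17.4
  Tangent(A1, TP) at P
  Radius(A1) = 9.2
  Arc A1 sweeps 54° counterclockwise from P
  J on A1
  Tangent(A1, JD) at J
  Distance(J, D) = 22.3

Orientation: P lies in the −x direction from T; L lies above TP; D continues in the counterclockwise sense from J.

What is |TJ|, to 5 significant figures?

10.655

Tangency of A1 to TP means the radius LP is perpendicular to TP, so L = P + (0, 9.2) = (-17.400, 9.2000). On A1, P sits at bearing -90° from L; a 54° counterclockwise sweep puts J at bearing -36°, so J = L + 9.2·(cos -36°, sin -36°) = (-9.9570, 3.7924). Then |TJ| = |J − T| = 10.655.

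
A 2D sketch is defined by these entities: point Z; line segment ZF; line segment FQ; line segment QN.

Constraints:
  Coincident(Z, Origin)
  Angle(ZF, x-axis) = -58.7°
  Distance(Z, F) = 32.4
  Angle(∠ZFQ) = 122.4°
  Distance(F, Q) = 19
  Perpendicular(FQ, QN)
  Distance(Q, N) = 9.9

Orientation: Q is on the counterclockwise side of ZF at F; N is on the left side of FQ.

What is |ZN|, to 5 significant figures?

40.334

Z is at the origin; ZF runs at -58.7° with length 32.4, so F = 32.4·(cos -58.7°, sin -58.7°) = (16.832, -27.684). ∠ZFQ = 122.4°, so FQ runs at -58.7° + (180° − 122.4°) = -1.1000° from the x-axis; with |FQ| = 19.0, Q = F + 19.0·(cos -1.1000°, sin -1.1000°) = (35.829, -28.049). The perpendicularity gives QN at right angles to FQ; with |QN| = 9.9 on the left of FQ, N = Q + 9.9·(0.019197, 0.99982) = (36.019, -18.151). Then |ZN| = |N − Z| = 40.334.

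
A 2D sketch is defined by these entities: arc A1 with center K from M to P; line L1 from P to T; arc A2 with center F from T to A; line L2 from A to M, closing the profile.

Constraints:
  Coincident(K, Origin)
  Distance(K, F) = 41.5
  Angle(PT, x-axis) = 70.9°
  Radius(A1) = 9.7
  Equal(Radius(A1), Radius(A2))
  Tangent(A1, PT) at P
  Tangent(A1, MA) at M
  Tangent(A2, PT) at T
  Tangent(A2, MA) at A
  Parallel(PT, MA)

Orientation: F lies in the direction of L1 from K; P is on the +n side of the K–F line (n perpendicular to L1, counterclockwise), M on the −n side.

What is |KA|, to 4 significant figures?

42.62

The slot axis is L1's direction at 70.9°, so u = (cos 70.9°, sin 70.9°) = (0.3272, 0.9449) and n = (−sin 70.9°, cos 70.9°) = (-0.9449, 0.3272). K is at the origin and F lies 41.5 along u from K, so F = 41.5·u = (13.58, 39.22). Tangency of A1 to both parallel lines with radius 9.7 puts P and M at K ± 9.7·n: P = (-9.166, 3.174), M = (9.166, -3.174). Equal radii place T and A the same way about F: T = F + 9.7·n = (4.414, 42.39), A = F − 9.7·n = (22.75, 36.04). Then |KA| = |A − K| = 42.62.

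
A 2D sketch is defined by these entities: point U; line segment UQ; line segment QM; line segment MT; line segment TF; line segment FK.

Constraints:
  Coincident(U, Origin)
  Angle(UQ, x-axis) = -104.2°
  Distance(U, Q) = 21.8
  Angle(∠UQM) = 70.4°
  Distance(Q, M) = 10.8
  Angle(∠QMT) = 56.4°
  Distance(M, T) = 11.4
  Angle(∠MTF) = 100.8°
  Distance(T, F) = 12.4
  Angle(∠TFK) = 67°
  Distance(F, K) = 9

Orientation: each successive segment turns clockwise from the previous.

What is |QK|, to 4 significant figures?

1.658

U is at the origin; UQ runs at -104.2° with length 21.8, so Q = (-5.348, -21.13). ∠UQM = 70.4° gives QM at 146.2° from the x-axis; with |QM| = 10.8, M = (-14.32, -15.13). ∠QMT = 56.4° gives MT at 22.60° from the x-axis; with |MT| = 11.4, T = (-3.798, -10.74). ∠MTF = 100.8° gives TF at -56.60° from the x-axis; with |TF| = 12.4, F = (3.028, -21.10). ∠TFK = 67.0° gives FK at -169.6° from the x-axis; with |FK| = 9.0, K = (-5.824, -22.72). Then |QK| = |K − Q| = 1.658.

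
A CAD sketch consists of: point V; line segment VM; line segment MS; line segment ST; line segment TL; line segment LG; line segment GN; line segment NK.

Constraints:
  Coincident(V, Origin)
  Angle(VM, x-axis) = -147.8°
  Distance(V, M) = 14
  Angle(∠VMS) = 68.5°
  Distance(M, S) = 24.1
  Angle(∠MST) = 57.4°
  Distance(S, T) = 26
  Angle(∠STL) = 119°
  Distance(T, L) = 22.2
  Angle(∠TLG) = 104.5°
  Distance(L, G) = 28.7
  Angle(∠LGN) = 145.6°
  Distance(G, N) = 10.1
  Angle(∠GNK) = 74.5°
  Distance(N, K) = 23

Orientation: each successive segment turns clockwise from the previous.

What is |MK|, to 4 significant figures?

5.050

V is at the origin; VM runs at -147.8° with length 14.0, so M = (-11.85, -7.460). ∠VMS = 68.5° gives MS at 100.7° from the x-axis; with |MS| = 24.1, S = (-16.32, 16.22). ∠MST = 57.4° gives ST at -21.90° from the x-axis; with |ST| = 26.0, T = (7.802, 6.523). ∠STL = 119.0° gives TL at -82.90° from the x-axis; with |TL| = 22.2, L = (10.55, -15.51). ∠TLG = 104.5° gives LG at -158.4° from the x-axis; with |LG| = 28.7, G = (-16.14, -26.07). ∠LGN = 145.6° gives GN at 167.2° from the x-axis; with |GN| = 10.1, N = (-25.99, -23.83). ∠GNK = 74.5° gives NK at 61.70° from the x-axis; with |NK| = 23.0, K = (-15.08, -3.583). Then |MK| = |K − M| = 5.050.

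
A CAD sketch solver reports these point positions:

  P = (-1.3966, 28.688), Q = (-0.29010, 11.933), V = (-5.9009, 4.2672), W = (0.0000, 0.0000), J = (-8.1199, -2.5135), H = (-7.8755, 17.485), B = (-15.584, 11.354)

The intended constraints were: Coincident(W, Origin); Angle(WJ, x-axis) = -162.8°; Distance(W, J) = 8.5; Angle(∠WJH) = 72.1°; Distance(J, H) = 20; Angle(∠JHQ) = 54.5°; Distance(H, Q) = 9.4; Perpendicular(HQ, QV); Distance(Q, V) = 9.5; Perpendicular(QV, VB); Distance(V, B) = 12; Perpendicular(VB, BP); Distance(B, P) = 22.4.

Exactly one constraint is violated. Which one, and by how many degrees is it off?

Perpendicular(VB, BP) — off by 3.10°.

W = (0.00, 0.00) ✓; WJ at -162.8° ✓; |WJ| = 8.500 ✓; ∠WJH = 72.10° ✓; |JH| = 20.00 ✓; ∠JHQ = 54.50° ✓; |HQ| = 9.400 ✓; ∠(HQ, QV) = 90.00° ✓; |QV| = 9.500 ✓; ∠(QV, VB) = 90.00° ✓; |VB| = 12.00 ✓; ∠(VB, BP) = 93.10° ✗; |BP| = 22.40 ✓.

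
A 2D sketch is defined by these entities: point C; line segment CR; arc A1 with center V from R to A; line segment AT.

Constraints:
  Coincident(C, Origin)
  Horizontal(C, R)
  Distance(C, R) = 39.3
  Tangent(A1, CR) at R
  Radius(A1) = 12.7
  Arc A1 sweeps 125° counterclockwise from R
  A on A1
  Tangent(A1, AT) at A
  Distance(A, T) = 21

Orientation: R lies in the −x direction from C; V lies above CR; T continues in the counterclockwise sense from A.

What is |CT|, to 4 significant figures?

55.31

C is at the origin; CR is horizontal with |CR| = 39.3 and R on the −x side, so R = (-39.30, 0.000). The tangent condition forces VR to be normal to CR, so V = R + (0, 12.7) = (-39.30, 12.70). On A1, R sits at bearing -90° from V; a 125° counterclockwise sweep puts A at bearing 35°, so A = V + 12.7·(cos 35°, sin 35°) = (-28.90, 19.98). The tangent condition forces VA to be normal to AT, so AT runs along (−sin 35°, cos 35°); with |AT| = 21.0, T = (-40.94, 37.19). Then |CT| = |T − C| = 55.31.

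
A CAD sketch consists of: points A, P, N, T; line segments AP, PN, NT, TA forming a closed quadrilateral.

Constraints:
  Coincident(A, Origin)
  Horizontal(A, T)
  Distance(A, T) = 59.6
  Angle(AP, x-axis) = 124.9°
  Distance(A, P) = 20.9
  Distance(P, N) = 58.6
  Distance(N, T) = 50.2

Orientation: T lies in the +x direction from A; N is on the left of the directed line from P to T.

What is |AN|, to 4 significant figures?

60.27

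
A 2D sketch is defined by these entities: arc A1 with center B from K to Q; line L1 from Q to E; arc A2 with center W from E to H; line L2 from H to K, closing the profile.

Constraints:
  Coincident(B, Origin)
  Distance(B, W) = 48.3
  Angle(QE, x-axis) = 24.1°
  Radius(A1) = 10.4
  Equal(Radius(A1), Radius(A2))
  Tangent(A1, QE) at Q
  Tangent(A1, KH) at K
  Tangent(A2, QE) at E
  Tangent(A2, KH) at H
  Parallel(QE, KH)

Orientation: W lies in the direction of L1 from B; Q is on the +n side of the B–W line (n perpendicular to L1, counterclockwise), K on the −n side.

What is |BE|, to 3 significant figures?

49.4

The slot axis is L1's direction at 24.1°, so u = (cos 24.1°, sin 24.1°) = (0.913, 0.408) and n = (−sin 24.1°, cos 24.1°) = (-0.408, 0.913). B is at the origin and W lies 48.3 along u from B, so W = 48.3·u = (44.1, 19.7). Tangency of A1 to both parallel lines with radius 10.4 puts Q and K at B ± 10.4·n: Q = (-4.25, 9.49), K = (4.25, -9.49). Equal radii place E and H the same way about W: E = W + 10.4·n = (39.8, 29.2), H = W − 10.4·n = (48.3, 10.2). Then |BE| = |E − B| = 49.4.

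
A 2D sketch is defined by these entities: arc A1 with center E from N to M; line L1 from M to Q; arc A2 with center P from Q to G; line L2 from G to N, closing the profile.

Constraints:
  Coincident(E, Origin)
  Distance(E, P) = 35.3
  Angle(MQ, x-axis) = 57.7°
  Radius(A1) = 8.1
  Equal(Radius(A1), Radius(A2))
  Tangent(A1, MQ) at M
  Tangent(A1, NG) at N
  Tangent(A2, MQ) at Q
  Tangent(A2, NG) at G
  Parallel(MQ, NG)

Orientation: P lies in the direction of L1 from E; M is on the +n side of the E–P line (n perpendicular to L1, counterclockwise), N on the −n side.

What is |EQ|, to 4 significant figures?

36.22

The slot axis is L1's direction at 57.7°, so u = (cos 57.7°, sin 57.7°) = (0.5344, 0.8453) and n = (−sin 57.7°, cos 57.7°) = (-0.8453, 0.5344). E is at the origin and P lies 35.3 along u from E, so P = 35.3·u = (18.86, 29.84). Tangency of A1 to both parallel lines with radius 8.1 puts M and N at E ± 8.1·n: M = (-6.847, 4.328), N = (6.847, -4.328). Equal radii place Q and G the same way about P: Q = P + 8.1·n = (12.02, 34.17), G = P − 8.1·n = (25.71, 25.51). Then |EQ| = |Q − E| = 36.22.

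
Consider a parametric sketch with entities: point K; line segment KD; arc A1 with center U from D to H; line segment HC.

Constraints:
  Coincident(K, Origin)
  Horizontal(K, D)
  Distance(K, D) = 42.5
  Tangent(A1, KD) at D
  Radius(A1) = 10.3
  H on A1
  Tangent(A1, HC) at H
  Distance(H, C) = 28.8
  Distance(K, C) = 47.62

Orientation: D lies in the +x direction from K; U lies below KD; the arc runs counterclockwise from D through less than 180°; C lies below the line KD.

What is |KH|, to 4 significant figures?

33.53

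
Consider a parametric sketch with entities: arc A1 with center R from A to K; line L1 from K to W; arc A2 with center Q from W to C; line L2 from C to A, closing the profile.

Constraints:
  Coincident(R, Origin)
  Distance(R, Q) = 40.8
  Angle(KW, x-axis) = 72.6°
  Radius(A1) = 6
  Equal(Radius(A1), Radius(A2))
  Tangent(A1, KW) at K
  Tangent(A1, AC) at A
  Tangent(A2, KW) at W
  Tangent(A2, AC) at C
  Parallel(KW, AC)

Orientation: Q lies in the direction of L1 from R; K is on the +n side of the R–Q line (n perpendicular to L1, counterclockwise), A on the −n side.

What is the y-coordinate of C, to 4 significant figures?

37.14

The slot axis is L1's direction at 72.6°, so u = (cos 72.6°, sin 72.6°) = (0.2990, 0.9542) and n = (−sin 72.6°, cos 72.6°) = (-0.9542, 0.2990). R is at the origin and Q lies 40.8 along u from R, so Q = 40.8·u = (12.20, 38.93). Tangency of A1 to both parallel lines with radius 6.0 puts K and A at R ± 6.0·n: K = (-5.725, 1.794), A = (5.725, -1.794). Equal radii place W and C the same way about Q: W = Q + 6.0·n = (6.475, 40.73), C = Q − 6.0·n = (17.93, 37.14). So C.y = 37.14.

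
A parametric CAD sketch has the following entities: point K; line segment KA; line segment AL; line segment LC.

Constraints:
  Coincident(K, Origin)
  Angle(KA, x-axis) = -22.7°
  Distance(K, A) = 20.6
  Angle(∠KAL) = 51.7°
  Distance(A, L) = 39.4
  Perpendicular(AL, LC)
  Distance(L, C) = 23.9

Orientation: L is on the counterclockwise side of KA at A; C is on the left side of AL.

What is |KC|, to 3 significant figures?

27.7

K is at the origin; KA runs at -22.7° with length 20.6, so A = 20.6·(cos -22.7°, sin -22.7°) = (19.0, -7.95). ∠KAL = 51.7°, so AL runs at -22.7° + (180° − 51.7°) = 106° from the x-axis; with |AL| = 39.4, L = A + 39.4·(cos 106°, sin 106°) = (8.41, 30.0). The perpendicularity gives LC at right angles to AL; with |LC| = 23.9 on the left of AL, C = L + 23.9·(-0.963, -0.269) = (-14.6, 23.6). Then |KC| = |C − K| = 27.7.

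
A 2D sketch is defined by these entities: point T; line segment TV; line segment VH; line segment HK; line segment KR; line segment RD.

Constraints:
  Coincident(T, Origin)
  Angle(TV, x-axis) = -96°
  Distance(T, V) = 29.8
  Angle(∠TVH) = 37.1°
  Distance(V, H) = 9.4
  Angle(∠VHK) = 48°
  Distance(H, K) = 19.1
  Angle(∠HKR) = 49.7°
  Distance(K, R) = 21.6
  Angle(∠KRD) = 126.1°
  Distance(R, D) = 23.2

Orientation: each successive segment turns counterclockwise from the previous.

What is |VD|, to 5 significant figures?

25.516

∠HKR = 49.7° gives KR at -50.800° from the x-axis; with |KR| = 21.6, R = (-2.1368, -39.145). ∠KRD = 126.1° gives RD at 3.1000° from the x-axis; with |RD| = 23.2, D = (21.029, -37.891). Then |VD| = |D − V| = 25.516.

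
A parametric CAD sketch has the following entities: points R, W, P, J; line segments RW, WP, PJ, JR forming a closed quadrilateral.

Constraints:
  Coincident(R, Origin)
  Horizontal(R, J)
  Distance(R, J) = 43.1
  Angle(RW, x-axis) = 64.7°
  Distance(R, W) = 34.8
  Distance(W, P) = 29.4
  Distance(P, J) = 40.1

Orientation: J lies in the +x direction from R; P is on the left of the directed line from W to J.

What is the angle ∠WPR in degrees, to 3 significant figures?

25.9°

R is at the origin; RJ is horizontal with |RJ| = 43.1 and J in +x, so J = (43.1, 0). RW runs at 64.7° with |RW| = 34.8, so W = (14.9, 31.5). P is determined by |WP| = 29.4 and |PJ| = 40.1 together: it lies at the intersection of circle(W, 29.4) and circle(J, 40.1). With |WJ| = 42.3, the foot of the radical line on WJ is 12.3 from W and the perpendicular offset is √(29.4² − 12.3²) = 26.7. Taking the left-of-WJ solution: P = (43.0, 40.1).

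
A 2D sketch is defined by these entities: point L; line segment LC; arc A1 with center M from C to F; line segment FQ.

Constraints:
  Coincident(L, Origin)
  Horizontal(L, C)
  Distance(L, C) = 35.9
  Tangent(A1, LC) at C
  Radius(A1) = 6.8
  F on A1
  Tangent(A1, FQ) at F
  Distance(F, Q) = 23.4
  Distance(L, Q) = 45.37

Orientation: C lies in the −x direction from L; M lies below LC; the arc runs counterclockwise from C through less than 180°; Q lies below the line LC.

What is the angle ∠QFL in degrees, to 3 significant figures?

79.8°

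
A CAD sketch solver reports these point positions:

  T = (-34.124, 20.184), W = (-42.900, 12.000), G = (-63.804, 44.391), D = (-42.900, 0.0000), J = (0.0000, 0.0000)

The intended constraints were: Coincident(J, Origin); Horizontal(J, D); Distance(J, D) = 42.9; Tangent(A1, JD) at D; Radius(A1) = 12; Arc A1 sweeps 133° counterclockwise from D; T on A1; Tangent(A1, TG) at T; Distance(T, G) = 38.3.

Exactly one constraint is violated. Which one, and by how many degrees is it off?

Tangent(A1, TG) at T — off by 7.80°.

J = (0.00, 0.00) ✓; J.y = 0.00, D.y = 0.00 ✓; |JD| = 42.90 ✓; ∠(WD, DJ) = 90.00° ✓; |WD| = 12.00 ✓; bearing(W→T) − bearing(W→D) = 133.0° ✓; |WT| = 12.00 ✓; ∠(WT, TG) = 82.20° ✗; |TG| = 38.30 ✓.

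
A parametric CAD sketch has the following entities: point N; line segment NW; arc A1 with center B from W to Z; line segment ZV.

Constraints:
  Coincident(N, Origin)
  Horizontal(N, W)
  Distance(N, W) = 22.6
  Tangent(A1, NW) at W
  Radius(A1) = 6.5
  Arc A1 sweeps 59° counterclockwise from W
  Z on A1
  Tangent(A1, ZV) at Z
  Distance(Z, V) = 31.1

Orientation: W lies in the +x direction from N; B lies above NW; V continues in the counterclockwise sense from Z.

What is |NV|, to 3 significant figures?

53.3

N is at the origin; N and W share the same y with |NW| = 22.6 and W on the +x side, so W = (22.6, 0.00). The tangent condition forces BW to be normal to NW, so B = W + (0, 6.5) = (22.6, 6.50). On A1, W sits at bearing -90° from B; a 59° counterclockwise sweep puts Z at bearing -31°, so Z = B + 6.5·(cos -31°, sin -31°) = (28.2, 3.15). Since A1 is tangent to ZV there, BZ ⟂ ZV, so ZV runs along (−sin -31°, cos -31°); with |ZV| = 31.1, V = (44.2, 29.8). Then |NV| = |V − N| = 53.3.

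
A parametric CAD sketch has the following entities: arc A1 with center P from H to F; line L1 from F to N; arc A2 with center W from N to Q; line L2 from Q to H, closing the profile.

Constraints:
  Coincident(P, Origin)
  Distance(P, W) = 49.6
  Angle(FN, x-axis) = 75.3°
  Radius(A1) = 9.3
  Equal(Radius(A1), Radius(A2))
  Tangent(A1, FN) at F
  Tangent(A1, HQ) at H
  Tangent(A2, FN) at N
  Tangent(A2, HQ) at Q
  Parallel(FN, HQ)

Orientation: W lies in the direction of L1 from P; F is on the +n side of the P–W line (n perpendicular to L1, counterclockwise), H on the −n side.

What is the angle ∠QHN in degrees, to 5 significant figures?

20.556°

Tangency of A1 to both parallel lines with radius 9.3 puts F and H at P ± 9.3·n: F = (-8.9956, 2.3599), H = (8.9956, -2.3599). Equal radii place N and Q the same way about W: N = W + 9.3·n = (3.5908, 50.336), Q = W − 9.3·n = (21.582, 45.617). Then cos ∠QHN = HQ·HN / (|HQ||HN|), giving 20.556°.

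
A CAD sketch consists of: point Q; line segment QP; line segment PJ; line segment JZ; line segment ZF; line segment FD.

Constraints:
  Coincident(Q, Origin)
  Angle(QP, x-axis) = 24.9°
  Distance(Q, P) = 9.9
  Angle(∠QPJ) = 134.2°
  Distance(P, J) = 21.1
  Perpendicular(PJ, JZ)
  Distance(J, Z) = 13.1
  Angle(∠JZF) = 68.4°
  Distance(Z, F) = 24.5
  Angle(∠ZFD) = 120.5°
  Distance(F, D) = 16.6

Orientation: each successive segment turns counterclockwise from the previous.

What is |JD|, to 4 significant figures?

28.18

Q is at the origin; QP runs at 24.9° with length 9.9, so P = (8.980, 4.168). ∠QPJ = 134.2° gives PJ at 70.70° from the x-axis; with |PJ| = 21.1, J = (15.95, 24.08). The perpendicularity gives JZ at right angles to PJ, so JZ runs at 160.7°; with |JZ| = 13.1, Z = (3.590, 28.41). ∠JZF = 68.4° gives ZF at -87.70° from the x-axis; with |ZF| = 24.5, F = (4.573, 3.932). ∠ZFD = 120.5° gives FD at -28.20° from the x-axis; with |FD| = 16.6, D = (19.20, -3.912). Then |JD| = |D − J| = 28.18.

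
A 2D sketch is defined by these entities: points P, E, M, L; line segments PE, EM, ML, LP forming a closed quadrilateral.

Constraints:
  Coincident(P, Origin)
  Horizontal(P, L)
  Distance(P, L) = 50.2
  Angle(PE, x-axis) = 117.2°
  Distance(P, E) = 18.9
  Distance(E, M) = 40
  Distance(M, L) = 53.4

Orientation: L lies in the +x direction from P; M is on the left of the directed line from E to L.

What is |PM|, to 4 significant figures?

48.79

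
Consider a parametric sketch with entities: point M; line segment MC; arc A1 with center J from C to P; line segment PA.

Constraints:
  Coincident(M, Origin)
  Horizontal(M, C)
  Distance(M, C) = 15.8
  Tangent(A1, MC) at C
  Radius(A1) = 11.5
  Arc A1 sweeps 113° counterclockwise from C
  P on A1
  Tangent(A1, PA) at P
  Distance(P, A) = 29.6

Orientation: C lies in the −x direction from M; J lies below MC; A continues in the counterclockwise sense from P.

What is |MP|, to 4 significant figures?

30.85

M is at the origin; M and C share the same y with |MC| = 15.8 and C on the −x side, so C = (-15.80, 0.000). Since A1 is tangent to MC there, JC ⟂ MC, so J = C + (0, -11.5) = (-15.80, -11.50). On A1, C sits at bearing 90° from J; a 113° counterclockwise sweep puts P at bearing 203°, so P = J + 11.5·(cos 203°, sin 203°) = (-26.39, -15.99). Then |MP| = |P − M| = 30.85.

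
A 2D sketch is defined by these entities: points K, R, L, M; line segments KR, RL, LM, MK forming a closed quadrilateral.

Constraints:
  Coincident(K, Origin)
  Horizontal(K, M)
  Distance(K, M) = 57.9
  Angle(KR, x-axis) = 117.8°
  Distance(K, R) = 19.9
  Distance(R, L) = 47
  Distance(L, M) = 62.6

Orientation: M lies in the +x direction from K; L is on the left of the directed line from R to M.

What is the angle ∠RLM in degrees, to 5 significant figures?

77.191°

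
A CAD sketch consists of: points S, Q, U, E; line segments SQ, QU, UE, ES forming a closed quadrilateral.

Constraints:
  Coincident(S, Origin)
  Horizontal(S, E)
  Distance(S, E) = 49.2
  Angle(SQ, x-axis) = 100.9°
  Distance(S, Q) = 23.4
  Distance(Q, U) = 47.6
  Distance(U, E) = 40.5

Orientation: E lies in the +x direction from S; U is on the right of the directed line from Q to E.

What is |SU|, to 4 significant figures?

25.25

S is at the origin; S and E share the same y with |SE| = 49.2 and E in +x, so E = (49.2, 0). SQ runs at 100.9° with |SQ| = 23.4, so Q = (-4.425, 22.98). U is determined by |QU| = 47.6 and |UE| = 40.5 together: it lies at the intersection of circle(Q, 47.6) and circle(E, 40.5). With |QE| = 58.34, the foot of the radical line on QE is 34.53 from Q and the perpendicular offset is √(47.6² − 34.53²) = 32.76. Taking the right-of-QE solution: U = (14.41, -20.74).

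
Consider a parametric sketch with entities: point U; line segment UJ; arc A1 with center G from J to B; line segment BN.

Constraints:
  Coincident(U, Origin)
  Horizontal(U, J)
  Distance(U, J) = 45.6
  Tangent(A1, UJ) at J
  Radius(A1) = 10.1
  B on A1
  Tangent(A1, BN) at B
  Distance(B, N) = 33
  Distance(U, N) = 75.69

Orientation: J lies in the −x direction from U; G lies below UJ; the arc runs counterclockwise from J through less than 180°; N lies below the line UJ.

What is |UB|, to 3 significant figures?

55.7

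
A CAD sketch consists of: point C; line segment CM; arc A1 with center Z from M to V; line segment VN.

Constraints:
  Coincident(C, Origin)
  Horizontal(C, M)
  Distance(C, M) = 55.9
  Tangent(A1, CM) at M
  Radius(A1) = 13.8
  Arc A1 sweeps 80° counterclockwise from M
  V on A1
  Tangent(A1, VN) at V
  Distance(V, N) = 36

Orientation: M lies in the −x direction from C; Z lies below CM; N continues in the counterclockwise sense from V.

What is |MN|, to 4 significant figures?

50.88

C is at the origin; C and M share the same y with |CM| = 55.9 and M on the −x side, so M = (-55.90, 0.000). The tangent condition forces ZM to be normal to CM, so Z = M + (0, -13.8) = (-55.90, -13.80). On A1, M sits at bearing 90° from Z; an 80° counterclockwise sweep puts V at bearing 170°, so V = Z + 13.8·(cos 170°, sin 170°) = (-69.49, -11.40). Since A1 is tangent to VN there, ZV ⟂ VN, so VN runs along (−sin 170°, cos 170°); with |VN| = 36.0, N = (-75.74, -46.86). Then |MN| = |N − M| = 50.88.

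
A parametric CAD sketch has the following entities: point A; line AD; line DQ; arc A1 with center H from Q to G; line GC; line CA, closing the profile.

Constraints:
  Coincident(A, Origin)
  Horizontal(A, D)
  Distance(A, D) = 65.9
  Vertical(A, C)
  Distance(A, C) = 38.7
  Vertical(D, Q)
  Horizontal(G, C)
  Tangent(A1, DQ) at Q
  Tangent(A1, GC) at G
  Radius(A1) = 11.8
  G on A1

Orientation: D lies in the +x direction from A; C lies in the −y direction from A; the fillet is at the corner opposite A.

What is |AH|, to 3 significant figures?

60.4

A is at the origin; AD is horizontal with |AD| = 65.9 and D on the +x side, so D = (65.9, 0.00). A and C share the same x with |AC| = 38.7 and C on the −y side, so C = (0.00, -38.7). The virtual corner opposite A is at (65.9, -38.7). The tangent condition forces HQ to be normal to DQ and A1 meets GC tangentially, so HG is at right angles to GC, with radius 11.8, so the center H sits 11.8 in from both sides at H = (54.1, -26.9). Then |AH| = |H − A| = 60.4.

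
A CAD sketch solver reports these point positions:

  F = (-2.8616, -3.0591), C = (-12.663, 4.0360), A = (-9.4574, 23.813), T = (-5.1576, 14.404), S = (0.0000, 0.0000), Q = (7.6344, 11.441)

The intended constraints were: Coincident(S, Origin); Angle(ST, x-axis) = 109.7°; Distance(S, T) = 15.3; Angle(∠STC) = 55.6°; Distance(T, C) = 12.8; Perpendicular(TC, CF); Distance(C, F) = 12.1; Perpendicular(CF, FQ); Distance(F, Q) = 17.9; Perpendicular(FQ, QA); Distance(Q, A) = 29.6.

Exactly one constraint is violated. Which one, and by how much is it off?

Distance(Q, A) = 29.6 — off by 8.50.

S = (0.00, 0.00) ✓; ST at 109.7° ✓; |ST| = 15.30 ✓; ∠STC = 55.60° ✓; |TC| = 12.80 ✓; ∠(TC, CF) = 90.00° ✓; |CF| = 12.10 ✓; ∠(CF, FQ) = 90.00° ✓; |FQ| = 17.90 ✓; ∠(FQ, QA) = 90.00° ✓; |QA| = 21.10 ✗.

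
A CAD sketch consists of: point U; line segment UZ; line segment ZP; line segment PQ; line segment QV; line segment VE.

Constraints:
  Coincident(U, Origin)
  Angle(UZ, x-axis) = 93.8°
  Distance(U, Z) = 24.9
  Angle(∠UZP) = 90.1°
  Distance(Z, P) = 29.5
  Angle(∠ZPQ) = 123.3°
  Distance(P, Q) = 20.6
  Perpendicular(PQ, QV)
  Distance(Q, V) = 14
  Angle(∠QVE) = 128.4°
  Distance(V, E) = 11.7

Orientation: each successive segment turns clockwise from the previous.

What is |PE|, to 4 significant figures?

24.14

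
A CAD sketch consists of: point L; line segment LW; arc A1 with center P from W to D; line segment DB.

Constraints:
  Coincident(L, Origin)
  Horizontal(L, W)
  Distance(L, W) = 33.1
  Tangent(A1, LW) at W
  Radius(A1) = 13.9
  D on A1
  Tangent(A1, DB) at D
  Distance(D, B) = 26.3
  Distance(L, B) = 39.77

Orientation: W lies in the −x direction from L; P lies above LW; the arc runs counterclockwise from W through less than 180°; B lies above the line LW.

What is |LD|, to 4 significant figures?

22.47

L is at the origin; L and W share the same y with |LW| = 33.1 and W on the −x side, so W = (-33.10, 0.000). A1 meets LW tangentially, so PW is at right angles to LW, so P = W + (0, 13.9) = (-33.10, 13.90). Since PD ⟂ DB (tangency), |PB| = √(13.9² + 26.3²) = 29.75 regardless of where D sits on A1. So B lies on both circle(L, 39.77) and circle(P, 29.75); the above-LW intersection is B = (-14.43, 37.06). D is the foot of the tangent from B: D = (-19.46, 11.24).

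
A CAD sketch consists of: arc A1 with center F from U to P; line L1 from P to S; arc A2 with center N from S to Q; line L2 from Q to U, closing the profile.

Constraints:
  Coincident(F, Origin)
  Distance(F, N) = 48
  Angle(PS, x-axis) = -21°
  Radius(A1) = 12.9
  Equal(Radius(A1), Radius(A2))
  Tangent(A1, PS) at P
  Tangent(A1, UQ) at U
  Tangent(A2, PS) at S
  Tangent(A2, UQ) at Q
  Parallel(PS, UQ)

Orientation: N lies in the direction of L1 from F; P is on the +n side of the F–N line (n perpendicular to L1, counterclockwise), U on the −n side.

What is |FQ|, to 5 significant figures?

49.703

The slot axis is L1's direction at -21.0°, so u = (cos -21.0°, sin -21.0°) = (0.93358, -0.35837) and n = (−sin -21.0°, cos -21.0°) = (0.35837, 0.93358). F is at the origin and N lies 48.0 along u from F, so N = 48.0·u = (44.812, -17.202). Tangency of A1 to both parallel lines with radius 12.9 puts P and U at F ± 12.9·n: P = (4.6229, 12.043), U = (-4.6229, -12.043). Equal radii place S and Q the same way about N: S = N + 12.9·n = (49.435, -5.1585), Q = N − 12.9·n = (40.189, -29.245). Then |FQ| = |Q − F| = 49.703.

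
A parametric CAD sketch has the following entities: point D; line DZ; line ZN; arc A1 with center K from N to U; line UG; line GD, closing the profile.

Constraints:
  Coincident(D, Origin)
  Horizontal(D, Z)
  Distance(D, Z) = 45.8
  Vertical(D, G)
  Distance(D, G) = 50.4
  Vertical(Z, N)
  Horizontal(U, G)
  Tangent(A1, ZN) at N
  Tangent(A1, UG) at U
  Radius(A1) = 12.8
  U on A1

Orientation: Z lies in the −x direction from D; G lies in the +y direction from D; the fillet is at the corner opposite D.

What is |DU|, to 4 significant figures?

60.24

The virtual corner opposite D is at (-45.80, 50.40). The tangent condition forces KN to be normal to ZN and the tangent condition forces KU to be normal to UG, with radius 12.8, so the center K sits 12.8 in from both sides at K = (-33.00, 37.60). That places the tangent points at N = (-45.80, 37.60) on ZN and U = (-33.00, 50.40) on UG. Then |DU| = |U − D| = 60.24.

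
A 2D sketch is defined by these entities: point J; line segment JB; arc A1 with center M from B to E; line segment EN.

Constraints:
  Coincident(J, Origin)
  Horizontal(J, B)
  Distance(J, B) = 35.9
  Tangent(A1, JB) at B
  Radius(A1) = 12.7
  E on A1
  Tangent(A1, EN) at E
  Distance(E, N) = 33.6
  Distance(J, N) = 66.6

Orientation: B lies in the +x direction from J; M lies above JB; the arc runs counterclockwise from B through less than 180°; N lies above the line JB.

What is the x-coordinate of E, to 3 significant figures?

48.6

Checks: |ME| = 12.70 ✓; ∠(ME, EN) = 90.00° ✓; |EN| = 33.60 ✓; |JN| = 66.60 ✓.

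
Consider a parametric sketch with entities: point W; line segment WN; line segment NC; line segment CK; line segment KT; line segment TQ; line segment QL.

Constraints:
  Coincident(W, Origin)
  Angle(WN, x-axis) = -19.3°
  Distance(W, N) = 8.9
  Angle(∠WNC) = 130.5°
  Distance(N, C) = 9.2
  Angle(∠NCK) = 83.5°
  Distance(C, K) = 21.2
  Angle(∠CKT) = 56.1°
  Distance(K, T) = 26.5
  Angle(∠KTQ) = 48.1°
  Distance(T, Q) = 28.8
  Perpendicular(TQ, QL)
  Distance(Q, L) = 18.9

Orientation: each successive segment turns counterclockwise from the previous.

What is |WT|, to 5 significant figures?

8.1276

W is at the origin; WN runs at -19.3° with length 8.9, so N = (8.3998, -2.9416). ∠WNC = 130.5° gives NC at 30.200° from the x-axis; with |NC| = 9.2, C = (16.351, 1.6862). ∠NCK = 83.5° gives CK at 126.70° from the x-axis; with |CK| = 21.2, K = (3.6815, 18.684). ∠CKT = 56.1° gives KT at -109.40° from the x-axis; with |KT| = 26.5, T = (-5.1208, -6.3116). Then |WT| = |T − W| = 8.1276.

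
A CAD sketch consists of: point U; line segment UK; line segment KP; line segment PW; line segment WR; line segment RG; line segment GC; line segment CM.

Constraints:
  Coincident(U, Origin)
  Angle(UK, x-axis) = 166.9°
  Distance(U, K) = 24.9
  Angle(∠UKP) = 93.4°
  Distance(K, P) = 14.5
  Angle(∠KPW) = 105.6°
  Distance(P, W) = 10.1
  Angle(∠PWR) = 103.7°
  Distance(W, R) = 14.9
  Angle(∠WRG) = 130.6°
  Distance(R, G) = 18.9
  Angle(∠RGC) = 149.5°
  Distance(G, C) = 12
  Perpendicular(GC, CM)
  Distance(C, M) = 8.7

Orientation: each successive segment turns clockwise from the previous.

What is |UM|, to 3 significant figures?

31.9

U is at the origin; UK runs at 166.9° with length 24.9, so K = (-24.3, 5.64). ∠UKP = 93.4° gives KP at 80.3° from the x-axis; with |KP| = 14.5, P = (-21.8, 19.9). ∠KPW = 105.6° gives PW at 5.90° from the x-axis; with |PW| = 10.1, W = (-11.8, 21.0). ∠PWR = 103.7° gives WR at -70.4° from the x-axis; with |WR| = 14.9, R = (-6.76, 6.94). ∠WRG = 130.6° gives RG at -120° from the x-axis; with |RG| = 18.9, G = (-16.2, -9.46). ∠RGC = 149.5° gives GC at -150° from the x-axis; with |GC| = 12.0, C = (-26.6, -15.4). The perpendicularity gives CM at right angles to GC, so CM runs at 120°; with |CM| = 8.7, M = (-30.9, -7.85). Then |UM| = |M − U| = 31.9.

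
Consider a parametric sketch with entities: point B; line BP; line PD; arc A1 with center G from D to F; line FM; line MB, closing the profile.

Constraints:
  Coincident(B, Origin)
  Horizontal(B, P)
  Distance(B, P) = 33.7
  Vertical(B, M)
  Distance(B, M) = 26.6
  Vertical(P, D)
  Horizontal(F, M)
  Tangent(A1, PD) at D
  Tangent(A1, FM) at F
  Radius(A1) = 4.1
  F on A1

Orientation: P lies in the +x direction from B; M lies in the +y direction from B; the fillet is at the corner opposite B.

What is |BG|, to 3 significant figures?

37.2

B and M share the same x with |BM| = 26.6 and M on the +y side, so M = (0.00, 26.6). The virtual corner opposite B is at (33.7, 26.6). A1 meets PD tangentially, so GD is at right angles to PD and since A1 is tangent to FM there, GF ⟂ FM, with radius 4.1, so the center G sits 4.1 in from both sides at G = (29.6, 22.5). Then |BG| = |G − B| = 37.2.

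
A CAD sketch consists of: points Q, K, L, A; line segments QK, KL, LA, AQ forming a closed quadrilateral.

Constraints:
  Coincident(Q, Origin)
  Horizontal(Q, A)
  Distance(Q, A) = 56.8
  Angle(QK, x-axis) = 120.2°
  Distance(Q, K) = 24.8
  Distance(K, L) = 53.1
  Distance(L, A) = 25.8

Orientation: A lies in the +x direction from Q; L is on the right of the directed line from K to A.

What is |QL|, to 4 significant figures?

32.94

Checks: |KL| = 53.10 ✓; |LA| = 25.80 ✓.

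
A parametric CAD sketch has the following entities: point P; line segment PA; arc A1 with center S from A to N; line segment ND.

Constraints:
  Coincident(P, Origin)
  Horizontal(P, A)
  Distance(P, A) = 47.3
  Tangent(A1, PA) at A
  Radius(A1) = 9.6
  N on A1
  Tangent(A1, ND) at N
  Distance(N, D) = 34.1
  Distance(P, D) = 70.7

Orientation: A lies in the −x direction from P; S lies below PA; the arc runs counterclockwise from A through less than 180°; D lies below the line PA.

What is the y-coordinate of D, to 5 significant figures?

-44.124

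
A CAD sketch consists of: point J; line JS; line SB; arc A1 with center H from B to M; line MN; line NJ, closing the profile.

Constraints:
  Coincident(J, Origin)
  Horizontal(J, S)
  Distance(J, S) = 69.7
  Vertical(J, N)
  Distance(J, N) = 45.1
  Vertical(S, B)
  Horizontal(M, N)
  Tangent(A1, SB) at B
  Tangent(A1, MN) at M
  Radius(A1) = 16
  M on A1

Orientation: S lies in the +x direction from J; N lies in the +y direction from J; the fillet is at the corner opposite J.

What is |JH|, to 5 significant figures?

61.078

JN is vertical with |JN| = 45.1 and N on the +y side, so N = (0.0000, 45.100). The virtual corner opposite J is at (69.700, 45.100). A1 meets SB tangentially, so HB is at right angles to SB and A1 meets MN tangentially, so HM is at right angles to MN, with radius 16.0, so the center H sits 16.0 in from both sides at H = (53.700, 29.100). Then |JH| = |H − J| = 61.078.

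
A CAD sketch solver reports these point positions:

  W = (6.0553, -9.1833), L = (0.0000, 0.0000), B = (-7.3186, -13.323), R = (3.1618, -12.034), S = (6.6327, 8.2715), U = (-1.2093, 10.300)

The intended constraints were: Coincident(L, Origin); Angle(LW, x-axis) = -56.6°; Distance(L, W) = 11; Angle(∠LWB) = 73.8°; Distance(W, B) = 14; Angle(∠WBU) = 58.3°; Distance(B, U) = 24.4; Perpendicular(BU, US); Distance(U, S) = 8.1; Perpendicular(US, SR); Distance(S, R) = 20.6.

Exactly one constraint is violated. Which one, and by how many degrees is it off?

Perpendicular(US, SR) — off by 4.80°.

L = (0.00, 0.00) ✓; LW at -56.60° ✓; |LW| = 11.00 ✓; ∠LWB = 73.80° ✓; |WB| = 14.00 ✓; ∠WBU = 58.30° ✓; |BU| = 24.40 ✓; ∠(BU, US) = 90.00° ✓; |US| = 8.100 ✓; ∠(US, SR) = 85.20° ✗; |SR| = 20.60 ✓.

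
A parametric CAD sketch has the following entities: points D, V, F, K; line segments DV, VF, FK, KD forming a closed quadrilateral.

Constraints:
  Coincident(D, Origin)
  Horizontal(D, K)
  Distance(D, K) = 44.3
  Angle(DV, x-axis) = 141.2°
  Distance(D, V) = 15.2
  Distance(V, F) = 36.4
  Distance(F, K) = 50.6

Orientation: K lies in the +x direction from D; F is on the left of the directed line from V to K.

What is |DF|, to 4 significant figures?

39.50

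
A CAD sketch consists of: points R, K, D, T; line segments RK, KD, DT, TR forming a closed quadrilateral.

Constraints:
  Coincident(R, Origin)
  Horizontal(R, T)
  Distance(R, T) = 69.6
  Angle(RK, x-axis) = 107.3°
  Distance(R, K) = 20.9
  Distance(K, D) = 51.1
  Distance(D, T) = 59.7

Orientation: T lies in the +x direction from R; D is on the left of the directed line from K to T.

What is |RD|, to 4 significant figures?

60.76

Checks: |RT| = 69.60 ✓; |RK| = 20.90 ✓; |KD| = 51.10 ✓; |DT| = 59.70 ✓.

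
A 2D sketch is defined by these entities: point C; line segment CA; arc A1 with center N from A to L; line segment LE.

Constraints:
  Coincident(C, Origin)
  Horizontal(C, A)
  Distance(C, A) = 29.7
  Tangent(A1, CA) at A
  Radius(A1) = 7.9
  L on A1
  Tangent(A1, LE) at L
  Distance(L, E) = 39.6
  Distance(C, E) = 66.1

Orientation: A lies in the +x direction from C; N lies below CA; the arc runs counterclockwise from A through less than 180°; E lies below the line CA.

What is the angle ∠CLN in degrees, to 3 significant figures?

108°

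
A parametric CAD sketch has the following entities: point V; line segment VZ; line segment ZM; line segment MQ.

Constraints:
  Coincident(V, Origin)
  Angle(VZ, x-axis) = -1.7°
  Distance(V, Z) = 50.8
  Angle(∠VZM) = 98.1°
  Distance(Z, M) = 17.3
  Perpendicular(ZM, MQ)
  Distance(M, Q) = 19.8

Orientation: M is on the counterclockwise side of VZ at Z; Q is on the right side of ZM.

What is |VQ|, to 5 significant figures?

74.238

V is at the origin; VZ runs at -1.7° with length 50.8, so Z = 50.8·(cos -1.7°, sin -1.7°) = (50.778, -1.5070). ∠VZM = 98.1°, so ZM runs at -1.7° + (180° − 98.1°) = 80.200° from the x-axis; with |ZM| = 17.3, M = Z + 17.3·(cos 80.200°, sin 80.200°) = (53.722, 15.541). ZM is perpendicular to MQ; with |MQ| = 19.8 on the right of ZM, Q = M + 19.8·(0.98541, -0.17021) = (73.233, 12.170). Then |VQ| = |Q − V| = 74.238.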